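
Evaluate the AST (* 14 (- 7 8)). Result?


Evaluate inner: (- 7 8) = -1
Evaluate root: (* 14 -1) = -14
Result: -14


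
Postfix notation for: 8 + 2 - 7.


Left to right (same or higher precedence on left)
Postfix: 8 2 + 7 -


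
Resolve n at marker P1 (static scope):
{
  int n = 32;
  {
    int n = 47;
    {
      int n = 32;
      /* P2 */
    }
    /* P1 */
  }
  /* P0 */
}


n declared in the same block as P1
n = 47


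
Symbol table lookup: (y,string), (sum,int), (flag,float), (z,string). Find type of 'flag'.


Lookup 'flag' → type float


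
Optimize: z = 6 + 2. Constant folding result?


6 + 2 = 8 at compile time
Optimized: z = 8


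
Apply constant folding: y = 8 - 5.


8 - 5 = 3 at compile time
Optimized: y = 3


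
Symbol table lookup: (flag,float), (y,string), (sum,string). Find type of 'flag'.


Lookup 'flag' → type float


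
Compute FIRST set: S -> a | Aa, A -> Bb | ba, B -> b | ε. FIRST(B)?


Per alternative of B: FIRST(b) = {b}; FIRST(ε) = {ε}
FIRST(B) = {b, ε}


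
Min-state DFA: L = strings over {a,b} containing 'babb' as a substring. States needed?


KMP-style automaton: 4 progress states + 1 absorbing accept = 5
Minimal DFA: 5 states


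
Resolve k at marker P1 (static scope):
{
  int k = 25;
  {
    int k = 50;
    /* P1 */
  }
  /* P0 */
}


k declared in the same block as P1
k = 50


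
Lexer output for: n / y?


Scan left to right, longest-match per lexeme
Tokens: ID(n), OP(/), ID(y)


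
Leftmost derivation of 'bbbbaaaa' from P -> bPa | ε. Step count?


Derivation: P => bPa => bbPaa => bbbPaaa => bbbbPaaaa => bbbbaaaa
Steps: 5


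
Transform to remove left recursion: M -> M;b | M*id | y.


Left-recursive alternatives: M;b, M*id; non-recursive: y
Introduce M': M -> yM', M' -> ;bM' | *idM' | ε


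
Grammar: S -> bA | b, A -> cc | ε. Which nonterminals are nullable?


A nonterminal is nullable iff some alternative derives ε (directly, or every symbol in it is nullable)
Nullable: {A}


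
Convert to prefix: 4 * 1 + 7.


left-to-right (same/higher precedence on left): tree is (+ (* 4 1) 7)
Prefix: + * 4 1 7


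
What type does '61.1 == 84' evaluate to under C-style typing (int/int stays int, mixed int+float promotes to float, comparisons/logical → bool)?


Operand types: float == int
Rule: comparison yields bool
Result type: bool


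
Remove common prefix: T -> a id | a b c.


Common prefix: 'a'
Factored: T -> a T', T' -> id | b c


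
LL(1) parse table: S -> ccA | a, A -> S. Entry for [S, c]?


For [S, c]: 'c' ∈ FIRST(ccA)
Entry: S -> ccA


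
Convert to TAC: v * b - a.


Break into single-operator statements:
t1 = v * b
t2 = t1 - a


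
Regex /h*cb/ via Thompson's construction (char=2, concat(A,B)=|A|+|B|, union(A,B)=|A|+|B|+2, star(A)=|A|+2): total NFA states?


Syntax tree has 3 char leaf(s), 0 union(s), 1 star(s)
chars contribute 3×2 = 6; each union adds +2; each star adds +2
Total: 6 + 0 + 2 = 8 states


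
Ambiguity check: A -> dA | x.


right-linear, alternatives start with distinct terminals 'd' vs 'x': unique leftmost derivation
Unambiguous


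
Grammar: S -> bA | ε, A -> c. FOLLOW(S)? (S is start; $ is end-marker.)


$ ∈ FOLLOW(S). For each A -> αBβ: add FIRST(β)\{ε} to FOLLOW(B); if β nullable, add FOLLOW(A).
FOLLOW(S) = {$}


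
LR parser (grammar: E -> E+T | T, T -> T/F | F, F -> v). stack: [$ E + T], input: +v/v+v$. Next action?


handle 'E+T' on top; lookahead ∈ FOLLOW(E) = {+, $}
Action: reduce (E -> E+T)


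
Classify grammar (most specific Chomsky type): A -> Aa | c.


Left-linear: every RHS is a terminal or one nonterminal followed by a terminal
Classification: Type 3 (Regular)


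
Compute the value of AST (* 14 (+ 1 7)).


Evaluate inner: (+ 1 7) = 8
Evaluate root: (* 14 8) = 112
Result: 112


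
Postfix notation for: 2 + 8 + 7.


Left to right (same or higher precedence on left)
Postfix: 2 8 + 7 +


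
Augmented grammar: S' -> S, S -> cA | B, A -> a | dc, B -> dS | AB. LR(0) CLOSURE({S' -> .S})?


Start: S' -> .S
For each item with dot before a nonterminal B, add B -> .γ for every B-production
Closure: [S' -> .S, S -> .cA, S -> .B, B -> .dS, B -> .AB, A -> .a, A -> .dc]


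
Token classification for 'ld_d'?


Pattern: letter/underscore followed by alphanumerics, not a keyword
Type: IDENTIFIER


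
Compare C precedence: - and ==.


'-' is additive (level 9); '==' is equality (level 6)
Higher level binds tighter
'-' has higher precedence than '=='


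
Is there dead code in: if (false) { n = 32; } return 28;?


condition is constant false, so the whole block is unreachable
Dead: 'if (false) { n = 32; }'


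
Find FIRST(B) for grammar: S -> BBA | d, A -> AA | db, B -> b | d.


Per alternative of B: FIRST(b) = {b}; FIRST(d) = {d}
FIRST(B) = {b, d}


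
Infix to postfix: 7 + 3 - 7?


Left to right (same or higher precedence on left)
Postfix: 7 3 + 7 -


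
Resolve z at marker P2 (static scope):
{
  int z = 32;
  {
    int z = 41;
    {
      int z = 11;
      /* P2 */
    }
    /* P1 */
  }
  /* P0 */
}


z declared in the same block as P2
z = 11


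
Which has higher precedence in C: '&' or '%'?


'%' is multiplicative (level 10); '&' is bitwise AND (level 5)
Higher level binds tighter
'%' has higher precedence than '&'


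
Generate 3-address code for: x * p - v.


Break into single-operator statements:
t1 = x * p
t2 = t1 - v


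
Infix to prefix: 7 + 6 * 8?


'*' binds tighter: tree is (+ 7 (* 6 8))
Prefix: + 7 * 6 8


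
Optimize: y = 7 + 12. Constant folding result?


7 + 12 = 19 at compile time
Optimized: y = 19


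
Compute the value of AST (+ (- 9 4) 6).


Evaluate inner: (- 9 4) = 5
Evaluate root: (+ 5 6) = 11
Result: 11


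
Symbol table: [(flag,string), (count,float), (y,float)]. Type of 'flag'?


Lookup 'flag' → type string


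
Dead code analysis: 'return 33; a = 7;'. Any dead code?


statement follows a return and is unreachable
Dead: 'a = 7'


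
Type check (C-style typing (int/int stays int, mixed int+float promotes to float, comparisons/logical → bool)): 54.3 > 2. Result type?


Operand types: float > int
Rule: comparison yields bool
Result type: bool


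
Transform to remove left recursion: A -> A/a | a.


Left-recursive alternatives: A/a; non-recursive: a
Introduce A': A -> aA', A' -> /aA' | ε


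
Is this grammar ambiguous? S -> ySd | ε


balanced y^n…d^n: each string has a unique parse
Unambiguous


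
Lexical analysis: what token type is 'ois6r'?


Pattern: letter/underscore followed by alphanumerics, not a keyword
Type: IDENTIFIER


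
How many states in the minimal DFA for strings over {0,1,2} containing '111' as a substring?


KMP-style automaton: 3 progress states + 1 absorbing accept = 4
Minimal DFA: 4 states


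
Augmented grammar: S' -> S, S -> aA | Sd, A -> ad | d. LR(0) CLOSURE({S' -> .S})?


Start: S' -> .S
For each item with dot before a nonterminal B, add B -> .γ for every B-production
Closure: [S' -> .S, S -> .aA, S -> .Sd]


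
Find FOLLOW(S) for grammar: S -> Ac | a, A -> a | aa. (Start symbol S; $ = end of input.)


$ ∈ FOLLOW(S). For each A -> αBβ: add FIRST(β)\{ε} to FOLLOW(B); if β nullable, add FOLLOW(A).
FOLLOW(S) = {$}


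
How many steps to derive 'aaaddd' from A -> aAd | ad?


Derivation: A => aAd => aaAdd => aaaddd
Steps: 3


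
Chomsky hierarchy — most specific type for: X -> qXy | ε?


Single nonterminal LHS, but q^n y^n is not regular
Classification: Type 2 (Context-Free)


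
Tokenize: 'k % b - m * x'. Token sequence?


Scan left to right, longest-match per lexeme
Tokens: ID(k), OP(%), ID(b), OP(-), ID(m), OP(*), ID(x)


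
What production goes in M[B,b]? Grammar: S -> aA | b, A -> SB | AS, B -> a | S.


For [B, b]: 'b' ∈ FIRST(S)
Entry: B -> S


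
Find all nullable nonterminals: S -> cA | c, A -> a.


A nonterminal is nullable iff some alternative derives ε (directly, or every symbol in it is nullable)
Nullable: {}


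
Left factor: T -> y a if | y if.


Common prefix: 'y'
Factored: T -> y T', T' -> a if | if


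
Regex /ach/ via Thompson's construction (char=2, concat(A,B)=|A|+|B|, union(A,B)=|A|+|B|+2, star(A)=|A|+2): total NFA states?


Syntax tree has 3 char leaf(s), 0 union(s), 0 star(s)
chars contribute 3×2 = 6; each union adds +2; each star adds +2
Total: 6 + 0 + 0 = 6 states


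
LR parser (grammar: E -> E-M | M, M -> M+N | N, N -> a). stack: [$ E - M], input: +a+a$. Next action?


'+' can extend M; shift to build M -> M+N
Action: shift


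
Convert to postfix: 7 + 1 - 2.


Left to right (same or higher precedence on left)
Postfix: 7 1 + 2 -


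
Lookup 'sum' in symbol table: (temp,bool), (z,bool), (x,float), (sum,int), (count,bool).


Lookup 'sum' → type int


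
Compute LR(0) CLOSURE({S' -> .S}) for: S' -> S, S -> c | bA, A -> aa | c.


Start: S' -> .S
For each item with dot before a nonterminal B, add B -> .γ for every B-production
Closure: [S' -> .S, S -> .c, S -> .bA]


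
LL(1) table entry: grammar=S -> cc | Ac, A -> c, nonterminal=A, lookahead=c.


For [A, c]: 'c' ∈ FIRST(c)
Entry: A -> c


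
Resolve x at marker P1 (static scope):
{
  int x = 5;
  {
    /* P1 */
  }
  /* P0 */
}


P1's block does not declare x; resolves to the enclosing declaration at depth 0
x = 5


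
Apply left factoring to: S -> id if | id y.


Common prefix: 'id'
Factored: S -> id S', S' -> if | y


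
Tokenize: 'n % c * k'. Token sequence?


Scan left to right, longest-match per lexeme
Tokens: ID(n), OP(%), ID(c), OP(*), ID(k)


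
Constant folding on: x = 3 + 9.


3 + 9 = 12 at compile time
Optimized: x = 12


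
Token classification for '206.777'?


Pattern: digits with a decimal point
Type: FLOAT_LITERAL


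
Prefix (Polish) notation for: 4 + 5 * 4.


'*' binds tighter: tree is (+ 4 (* 5 4))
Prefix: + 4 * 5 4


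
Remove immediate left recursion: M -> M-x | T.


Left-recursive alternatives: M-x; non-recursive: T
Introduce M': M -> TM', M' -> -xM' | ε


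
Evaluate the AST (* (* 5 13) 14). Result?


Evaluate inner: (* 5 13) = 65
Evaluate root: (* 65 14) = 910
Result: 910


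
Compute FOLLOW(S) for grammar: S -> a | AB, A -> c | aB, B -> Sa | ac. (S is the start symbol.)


$ ∈ FOLLOW(S). For each A -> αBβ: add FIRST(β)\{ε} to FOLLOW(B); if β nullable, add FOLLOW(A).
FOLLOW(S) = {$, a}


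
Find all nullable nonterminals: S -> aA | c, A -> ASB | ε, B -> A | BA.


A nonterminal is nullable iff some alternative derives ε (directly, or every symbol in it is nullable)
Nullable: {A, B}


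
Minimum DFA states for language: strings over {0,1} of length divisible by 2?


Track length mod 2: states 0..1, accept at 0
Minimal DFA: 2 states


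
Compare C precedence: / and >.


'/' is multiplicative (level 10); '>' is relational (level 7)
Higher level binds tighter
'/' has higher precedence than '>'


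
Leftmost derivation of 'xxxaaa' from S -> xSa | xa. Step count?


Derivation: S => xSa => xxSaa => xxxaaa
Steps: 3


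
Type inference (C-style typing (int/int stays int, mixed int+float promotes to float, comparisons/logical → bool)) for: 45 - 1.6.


Operand types: int - float
Rule: mixed int/float promotes to float; int/int stays int
Result type: float


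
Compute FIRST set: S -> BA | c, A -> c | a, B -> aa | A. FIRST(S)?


Per alternative of S: FIRST(BA) = {a, c}; FIRST(c) = {c}
FIRST(S) = {a, c}


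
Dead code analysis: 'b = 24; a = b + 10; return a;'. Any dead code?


b is read by a's definition; a is returned
No dead code


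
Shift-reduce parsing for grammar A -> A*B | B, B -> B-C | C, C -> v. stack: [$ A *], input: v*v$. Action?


no handle ('A*' is not any RHS); shift 'v'
Action: shift


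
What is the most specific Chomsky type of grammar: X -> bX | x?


Right-linear: every RHS is a terminal or a terminal followed by one nonterminal
Classification: Type 3 (Regular)


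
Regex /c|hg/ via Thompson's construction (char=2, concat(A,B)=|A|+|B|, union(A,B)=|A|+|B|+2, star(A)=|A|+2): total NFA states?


Syntax tree has 3 char leaf(s), 1 union(s), 0 star(s)
chars contribute 3×2 = 6; each union adds +2; each star adds +2
Total: 6 + 2 + 0 = 8 states


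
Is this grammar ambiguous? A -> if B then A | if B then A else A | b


dangling else: 'if B then if B then b else b' parses two ways
Ambiguous


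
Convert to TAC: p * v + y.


Break into single-operator statements:
t1 = p * v
t2 = t1 + y


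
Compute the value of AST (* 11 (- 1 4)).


Evaluate inner: (- 1 4) = -3
Evaluate root: (* 11 -3) = -33
Result: -33


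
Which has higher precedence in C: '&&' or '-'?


'-' is additive (level 9); '&&' is logical AND (level 2)
Higher level binds tighter
'-' has higher precedence than '&&'


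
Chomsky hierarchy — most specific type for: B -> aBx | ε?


Single nonterminal LHS, but a^n x^n is not regular
Classification: Type 2 (Context-Free)


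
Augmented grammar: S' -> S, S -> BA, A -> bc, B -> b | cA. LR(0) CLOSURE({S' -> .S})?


Start: S' -> .S
For each item with dot before a nonterminal B, add B -> .γ for every B-production
Closure: [S' -> .S, S -> .BA, B -> .b, B -> .cA]


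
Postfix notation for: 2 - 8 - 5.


Left to right (same or higher precedence on left)
Postfix: 2 8 - 5 -


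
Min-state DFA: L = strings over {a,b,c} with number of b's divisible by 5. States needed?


Track (count of b) mod 5: states 0..4, accept at 0
Minimal DFA: 5 states


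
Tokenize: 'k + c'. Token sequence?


Scan left to right, longest-match per lexeme
Tokens: ID(k), OP(+), ID(c)


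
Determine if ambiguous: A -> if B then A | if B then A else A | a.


dangling else: 'if B then if B then a else a' parses two ways
Ambiguous


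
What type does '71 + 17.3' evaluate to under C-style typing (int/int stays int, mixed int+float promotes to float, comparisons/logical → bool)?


Operand types: int + float
Rule: mixed int/float promotes to float; int/int stays int
Result type: float


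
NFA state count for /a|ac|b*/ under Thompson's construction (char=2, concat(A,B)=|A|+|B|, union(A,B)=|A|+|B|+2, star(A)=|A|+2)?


Syntax tree has 4 char leaf(s), 2 union(s), 1 star(s)
chars contribute 4×2 = 8; each union adds +2; each star adds +2
Total: 8 + 4 + 2 = 14 states


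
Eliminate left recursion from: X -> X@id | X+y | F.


Left-recursive alternatives: X@id, X+y; non-recursive: F
Introduce X': X -> FX', X' -> @idX' | +yX' | ε


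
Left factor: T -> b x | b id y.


Common prefix: 'b'
Factored: T -> b T', T' -> x | id y


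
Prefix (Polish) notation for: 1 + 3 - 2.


left-to-right (same/higher precedence on left): tree is (- (+ 1 3) 2)
Prefix: - + 1 3 2


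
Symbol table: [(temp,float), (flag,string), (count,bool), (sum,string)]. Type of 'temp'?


Lookup 'temp' → type float


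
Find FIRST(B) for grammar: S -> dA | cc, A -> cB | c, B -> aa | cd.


Per alternative of B: FIRST(aa) = {a}; FIRST(cd) = {c}
FIRST(B) = {a, c}


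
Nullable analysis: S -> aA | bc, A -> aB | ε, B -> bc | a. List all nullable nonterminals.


A nonterminal is nullable iff some alternative derives ε (directly, or every symbol in it is nullable)
Nullable: {A}


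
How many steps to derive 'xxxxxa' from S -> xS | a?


Derivation: S => xS => xxS => xxxS => xxxxS => xxxxxS => xxxxxa
Steps: 6


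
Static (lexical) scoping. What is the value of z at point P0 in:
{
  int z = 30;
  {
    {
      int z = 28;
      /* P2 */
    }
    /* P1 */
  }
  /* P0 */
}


z declared in the same block as P0
z = 30


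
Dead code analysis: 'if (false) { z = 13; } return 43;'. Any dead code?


condition is constant false, so the whole block is unreachable
Dead: 'if (false) { z = 13; }'


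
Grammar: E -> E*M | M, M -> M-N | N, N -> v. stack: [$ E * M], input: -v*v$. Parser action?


'-' can extend M; shift to build M -> M-N
Action: shift


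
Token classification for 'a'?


Pattern: letter/underscore followed by alphanumerics, not a keyword
Type: IDENTIFIER


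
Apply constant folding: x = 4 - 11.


4 - 11 = -7 at compile time
Optimized: x = -7


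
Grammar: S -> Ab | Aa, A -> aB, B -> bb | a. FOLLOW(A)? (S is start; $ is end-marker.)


$ ∈ FOLLOW(S). For each A -> αBβ: add FIRST(β)\{ε} to FOLLOW(B); if β nullable, add FOLLOW(A).
FOLLOW(A) = {a, b}


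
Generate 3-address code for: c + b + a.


Break into single-operator statements:
t1 = c + b
t2 = t1 + a


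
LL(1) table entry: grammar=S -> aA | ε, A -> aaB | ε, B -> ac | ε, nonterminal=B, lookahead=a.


For [B, a]: 'a' ∈ FIRST(ac)
Entry: B -> ac


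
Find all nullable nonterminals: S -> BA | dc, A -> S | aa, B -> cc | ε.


A nonterminal is nullable iff some alternative derives ε (directly, or every symbol in it is nullable)
Nullable: {B}


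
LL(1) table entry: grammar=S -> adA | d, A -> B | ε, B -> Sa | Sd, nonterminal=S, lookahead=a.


For [S, a]: 'a' ∈ FIRST(adA)
Entry: S -> adA


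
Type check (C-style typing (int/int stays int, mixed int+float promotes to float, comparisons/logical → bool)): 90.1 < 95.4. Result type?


Operand types: float < float
Rule: comparison yields bool
Result type: bool


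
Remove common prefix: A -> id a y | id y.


Common prefix: 'id'
Factored: A -> id A', A' -> a y | y


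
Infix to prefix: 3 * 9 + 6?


left-to-right (same/higher precedence on left): tree is (+ (* 3 9) 6)
Prefix: + * 3 9 6


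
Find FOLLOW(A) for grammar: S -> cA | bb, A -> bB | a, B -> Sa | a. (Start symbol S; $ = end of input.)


$ ∈ FOLLOW(S). For each A -> αBβ: add FIRST(β)\{ε} to FOLLOW(B); if β nullable, add FOLLOW(A).
FOLLOW(A) = {$, a}


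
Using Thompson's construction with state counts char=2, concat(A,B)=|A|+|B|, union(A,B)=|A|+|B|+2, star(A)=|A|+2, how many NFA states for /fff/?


Syntax tree has 3 char leaf(s), 0 union(s), 0 star(s)
chars contribute 3×2 = 6; each union adds +2; each star adds +2
Total: 6 + 0 + 0 = 6 states


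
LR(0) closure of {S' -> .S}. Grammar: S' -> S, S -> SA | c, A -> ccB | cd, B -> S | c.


Start: S' -> .S
For each item with dot before a nonterminal B, add B -> .γ for every B-production
Closure: [S' -> .S, S -> .SA, S -> .c]


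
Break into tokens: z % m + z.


Scan left to right, longest-match per lexeme
Tokens: ID(z), OP(%), ID(m), OP(+), ID(z)


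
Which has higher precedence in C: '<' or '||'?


'<' is relational (level 7); '||' is logical OR (level 1)
Higher level binds tighter
'<' has higher precedence than '||'


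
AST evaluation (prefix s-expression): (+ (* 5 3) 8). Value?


Evaluate inner: (* 5 3) = 15
Evaluate root: (+ 15 8) = 23
Result: 23


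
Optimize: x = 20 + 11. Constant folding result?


20 + 11 = 31 at compile time
Optimized: x = 31


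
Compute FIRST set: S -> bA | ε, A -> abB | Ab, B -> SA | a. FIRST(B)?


Per alternative of B: FIRST(SA) = {a, b}; FIRST(a) = {a}
FIRST(B) = {a, b}


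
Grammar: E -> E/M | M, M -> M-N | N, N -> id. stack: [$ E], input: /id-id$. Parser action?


shift '/' to continue E -> E/M
Action: shift


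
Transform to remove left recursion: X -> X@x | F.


Left-recursive alternatives: X@x; non-recursive: F
Introduce X': X -> FX', X' -> @xX' | ε


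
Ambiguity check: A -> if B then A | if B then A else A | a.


dangling else: 'if B then if B then a else a' parses two ways
Ambiguous


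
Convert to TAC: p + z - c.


Break into single-operator statements:
t1 = p + z
t2 = t1 - c


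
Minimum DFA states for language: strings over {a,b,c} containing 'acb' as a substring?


KMP-style automaton: 3 progress states + 1 absorbing accept = 4
Minimal DFA: 4 states


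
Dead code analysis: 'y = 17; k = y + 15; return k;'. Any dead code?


y is read by k's definition; k is returned
No dead code


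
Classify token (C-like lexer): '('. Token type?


Pattern: delimiter/punctuation
Type: PUNCTUATION


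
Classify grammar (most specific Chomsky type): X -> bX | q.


Right-linear: every RHS is a terminal or a terminal followed by one nonterminal
Classification: Type 3 (Regular)


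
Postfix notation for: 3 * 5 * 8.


Left to right (same or higher precedence on left)
Postfix: 3 5 * 8 *


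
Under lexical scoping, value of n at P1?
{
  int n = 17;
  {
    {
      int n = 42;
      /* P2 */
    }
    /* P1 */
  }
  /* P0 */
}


P1's block does not declare n; resolves to the enclosing declaration at depth 0
n = 17


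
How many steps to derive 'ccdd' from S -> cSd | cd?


Derivation: S => cSd => ccdd
Steps: 2


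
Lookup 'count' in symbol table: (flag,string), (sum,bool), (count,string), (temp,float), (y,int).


Lookup 'count' → type string


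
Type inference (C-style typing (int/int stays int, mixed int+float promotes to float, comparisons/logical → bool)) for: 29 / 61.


Operand types: int / int
Rule: mixed int/float promotes to float; int/int stays int
Result type: int


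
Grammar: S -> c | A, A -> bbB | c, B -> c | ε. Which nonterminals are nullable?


A nonterminal is nullable iff some alternative derives ε (directly, or every symbol in it is nullable)
Nullable: {B}


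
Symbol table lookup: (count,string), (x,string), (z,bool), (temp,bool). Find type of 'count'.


Lookup 'count' → type string


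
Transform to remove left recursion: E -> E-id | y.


Left-recursive alternatives: E-id; non-recursive: y
Introduce E': E -> yE', E' -> -idE' | ε


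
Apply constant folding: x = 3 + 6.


3 + 6 = 9 at compile time
Optimized: x = 9


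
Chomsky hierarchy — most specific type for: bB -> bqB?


LHS has context (more than one symbol) and |LHS| ≤ |RHS|
Classification: Type 1 (Context-Sensitive)


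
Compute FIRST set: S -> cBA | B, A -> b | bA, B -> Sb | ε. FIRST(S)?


Per alternative of S: FIRST(cBA) = {c}; FIRST(B) = {b, c, ε}
FIRST(S) = {b, c, ε}


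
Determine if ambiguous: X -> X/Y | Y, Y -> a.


precedence layered via separate nonterminal Y: deterministic
Unambiguous


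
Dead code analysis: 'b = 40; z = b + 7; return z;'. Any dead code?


b is read by z's definition; z is returned
No dead code


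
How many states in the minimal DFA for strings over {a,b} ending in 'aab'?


Track the longest suffix of input matching a prefix of 'aab': 4 classes (prefixes of length 0..3)
Minimal DFA: 4 states


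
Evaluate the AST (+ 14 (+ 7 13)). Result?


Evaluate inner: (+ 7 13) = 20
Evaluate root: (+ 14 20) = 34
Result: 34


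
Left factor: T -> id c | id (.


Common prefix: 'id'
Factored: T -> id T', T' -> c | (


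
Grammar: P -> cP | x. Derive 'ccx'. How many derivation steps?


Derivation: P => cP => ccP => ccx
Steps: 3


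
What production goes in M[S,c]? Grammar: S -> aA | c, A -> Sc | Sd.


For [S, c]: 'c' ∈ FIRST(c)
Entry: S -> c


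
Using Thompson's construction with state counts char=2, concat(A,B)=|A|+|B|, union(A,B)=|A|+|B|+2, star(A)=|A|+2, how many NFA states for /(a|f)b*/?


Syntax tree has 3 char leaf(s), 1 union(s), 1 star(s)
chars contribute 3×2 = 6; each union adds +2; each star adds +2
Total: 6 + 2 + 2 = 10 states


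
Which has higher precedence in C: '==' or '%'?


'%' is multiplicative (level 10); '==' is equality (level 6)
Higher level binds tighter
'%' has higher precedence than '=='


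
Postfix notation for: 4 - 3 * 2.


* has higher precedence, evaluate 3*2 first
Postfix: 4 3 2 * -


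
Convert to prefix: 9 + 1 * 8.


'*' binds tighter: tree is (+ 9 (* 1 8))
Prefix: + 9 * 1 8


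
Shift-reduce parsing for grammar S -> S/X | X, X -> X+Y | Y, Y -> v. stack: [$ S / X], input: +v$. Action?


'+' can extend X; shift to build X -> X+Y
Action: shift


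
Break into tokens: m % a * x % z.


Scan left to right, longest-match per lexeme
Tokens: ID(m), OP(%), ID(a), OP(*), ID(x), OP(%), ID(z)


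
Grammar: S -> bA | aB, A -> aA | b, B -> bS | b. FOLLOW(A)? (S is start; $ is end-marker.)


$ ∈ FOLLOW(S). For each A -> αBβ: add FIRST(β)\{ε} to FOLLOW(B); if β nullable, add FOLLOW(A).
FOLLOW(A) = {$}


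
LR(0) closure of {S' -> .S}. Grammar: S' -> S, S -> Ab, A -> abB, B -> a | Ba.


Start: S' -> .S
For each item with dot before a nonterminal B, add B -> .γ for every B-production
Closure: [S' -> .S, S -> .Ab, A -> .abB]


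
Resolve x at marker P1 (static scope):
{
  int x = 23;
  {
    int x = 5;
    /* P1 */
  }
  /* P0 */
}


x declared in the same block as P1
x = 5


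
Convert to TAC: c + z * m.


Break into single-operator statements:
t1 = z * m
t2 = c + t1


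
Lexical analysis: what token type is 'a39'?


Pattern: letter/underscore followed by alphanumerics, not a keyword
Type: IDENTIFIER


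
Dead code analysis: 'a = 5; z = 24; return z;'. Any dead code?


a is assigned but never read
Dead: 'a = 5'


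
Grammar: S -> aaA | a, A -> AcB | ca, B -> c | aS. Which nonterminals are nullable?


A nonterminal is nullable iff some alternative derives ε (directly, or every symbol in it is nullable)
Nullable: {}


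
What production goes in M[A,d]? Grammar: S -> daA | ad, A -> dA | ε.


For [A, d]: 'd' ∈ FIRST(dA)
Entry: A -> dA


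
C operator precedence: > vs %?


'%' is multiplicative (level 10); '>' is relational (level 7)
Higher level binds tighter
'%' has higher precedence than '>'


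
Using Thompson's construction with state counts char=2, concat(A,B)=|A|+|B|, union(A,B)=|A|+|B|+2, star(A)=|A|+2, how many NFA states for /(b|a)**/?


Syntax tree has 2 char leaf(s), 1 union(s), 2 star(s)
chars contribute 2×2 = 4; each union adds +2; each star adds +2
Total: 4 + 2 + 4 = 10 states


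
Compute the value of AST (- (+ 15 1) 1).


Evaluate inner: (+ 15 1) = 16
Evaluate root: (- 16 1) = 15
Result: 15


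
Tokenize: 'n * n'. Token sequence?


Scan left to right, longest-match per lexeme
Tokens: ID(n), OP(*), ID(n)


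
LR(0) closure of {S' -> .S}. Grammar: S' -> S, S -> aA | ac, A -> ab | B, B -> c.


Start: S' -> .S
For each item with dot before a nonterminal B, add B -> .γ for every B-production
Closure: [S' -> .S, S -> .aA, S -> .ac]


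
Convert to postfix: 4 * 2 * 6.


Left to right (same or higher precedence on left)
Postfix: 4 2 * 6 *


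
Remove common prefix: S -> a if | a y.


Common prefix: 'a'
Factored: S -> a S', S' -> if | y


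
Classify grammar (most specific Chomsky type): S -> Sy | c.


Left-linear: every RHS is a terminal or one nonterminal followed by a terminal
Classification: Type 3 (Regular)


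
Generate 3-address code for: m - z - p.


Break into single-operator statements:
t1 = m - z
t2 = t1 - p


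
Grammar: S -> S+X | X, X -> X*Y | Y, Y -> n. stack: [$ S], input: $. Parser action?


start symbol S on stack, input exhausted
Action: accept


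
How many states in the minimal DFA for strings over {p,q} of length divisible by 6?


Track length mod 6: states 0..5, accept at 0
Minimal DFA: 6 states


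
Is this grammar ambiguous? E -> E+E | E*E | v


'v+v*v' has two parse trees (no precedence encoded between + and *)
Ambiguous


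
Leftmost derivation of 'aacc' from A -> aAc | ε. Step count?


Derivation: A => aAc => aaAcc => aacc
Steps: 3


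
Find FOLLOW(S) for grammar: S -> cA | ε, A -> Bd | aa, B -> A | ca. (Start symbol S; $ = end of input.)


$ ∈ FOLLOW(S). For each A -> αBβ: add FIRST(β)\{ε} to FOLLOW(B); if β nullable, add FOLLOW(A).
FOLLOW(S) = {$}


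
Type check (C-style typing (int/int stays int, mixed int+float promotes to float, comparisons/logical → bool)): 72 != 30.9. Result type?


Operand types: int != float
Rule: comparison yields bool
Result type: bool


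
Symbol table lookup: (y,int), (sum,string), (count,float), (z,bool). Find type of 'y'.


Lookup 'y' → type int


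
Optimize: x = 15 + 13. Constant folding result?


15 + 13 = 28 at compile time
Optimized: x = 28


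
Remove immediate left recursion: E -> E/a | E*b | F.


Left-recursive alternatives: E/a, E*b; non-recursive: F
Introduce E': E -> FE', E' -> /aE' | *bE' | ε


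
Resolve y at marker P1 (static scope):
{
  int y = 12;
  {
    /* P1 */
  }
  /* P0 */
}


P1's block does not declare y; resolves to the enclosing declaration at depth 0
y = 12


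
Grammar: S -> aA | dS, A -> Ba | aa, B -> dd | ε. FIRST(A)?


Per alternative of A: FIRST(Ba) = {a, d}; FIRST(aa) = {a}
FIRST(A) = {a, d}


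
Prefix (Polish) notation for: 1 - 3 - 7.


left-to-right (same/higher precedence on left): tree is (- (- 1 3) 7)
Prefix: - - 1 3 7


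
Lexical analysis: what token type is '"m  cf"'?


Pattern: double-quoted sequence
Type: STRING_LITERAL


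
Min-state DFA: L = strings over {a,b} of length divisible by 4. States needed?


Track length mod 4: states 0..3, accept at 0
Minimal DFA: 4 states


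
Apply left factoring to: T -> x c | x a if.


Common prefix: 'x'
Factored: T -> x T', T' -> c | a if


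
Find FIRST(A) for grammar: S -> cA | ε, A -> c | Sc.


Per alternative of A: FIRST(c) = {c}; FIRST(Sc) = {c}
FIRST(A) = {c}


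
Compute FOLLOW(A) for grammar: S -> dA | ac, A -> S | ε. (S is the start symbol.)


$ ∈ FOLLOW(S). For each A -> αBβ: add FIRST(β)\{ε} to FOLLOW(B); if β nullable, add FOLLOW(A).
FOLLOW(A) = {$}


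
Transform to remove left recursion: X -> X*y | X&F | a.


Left-recursive alternatives: X*y, X&F; non-recursive: a
Introduce X': X -> aX', X' -> *yX' | &FX' | ε


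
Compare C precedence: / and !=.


'/' is multiplicative (level 10); '!=' is equality (level 6)
Higher level binds tighter
'/' has higher precedence than '!='


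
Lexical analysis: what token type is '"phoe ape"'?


Pattern: double-quoted sequence
Type: STRING_LITERAL


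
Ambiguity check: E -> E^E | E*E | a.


'a^a*a' has two parse trees (no precedence encoded between ^ and *)
Ambiguous


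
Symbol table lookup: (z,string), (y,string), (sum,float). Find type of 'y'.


Lookup 'y' → type string


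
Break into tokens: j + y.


Scan left to right, longest-match per lexeme
Tokens: ID(j), OP(+), ID(y)


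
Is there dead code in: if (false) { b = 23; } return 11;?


condition is constant false, so the whole block is unreachable
Dead: 'if (false) { b = 23; }'


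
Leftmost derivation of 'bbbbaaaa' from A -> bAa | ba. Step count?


Derivation: A => bAa => bbAaa => bbbAaaa => bbbbaaaa
Steps: 4


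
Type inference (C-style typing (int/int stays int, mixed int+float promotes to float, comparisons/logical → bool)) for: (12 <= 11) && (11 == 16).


Operand types: bool && bool
Rule: logical operators take bool operands and yield bool
Result type: bool


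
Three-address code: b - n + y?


Break into single-operator statements:
t1 = b - n
t2 = t1 + y


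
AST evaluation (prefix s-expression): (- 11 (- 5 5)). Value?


Evaluate inner: (- 5 5) = 0
Evaluate root: (- 11 0) = 11
Result: 11


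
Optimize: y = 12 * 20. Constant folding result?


12 * 20 = 240 at compile time
Optimized: y = 240


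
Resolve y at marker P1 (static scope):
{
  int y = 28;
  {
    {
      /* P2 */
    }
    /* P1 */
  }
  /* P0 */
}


P1's block does not declare y; resolves to the enclosing declaration at depth 0
y = 28


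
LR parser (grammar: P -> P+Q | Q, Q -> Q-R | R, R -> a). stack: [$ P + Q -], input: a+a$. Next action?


no handle; shift 'a'
Action: shift


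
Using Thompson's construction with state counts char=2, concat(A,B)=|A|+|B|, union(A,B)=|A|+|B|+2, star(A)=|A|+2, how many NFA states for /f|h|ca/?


Syntax tree has 4 char leaf(s), 2 union(s), 0 star(s)
chars contribute 4×2 = 8; each union adds +2; each star adds +2
Total: 8 + 4 + 0 = 12 states


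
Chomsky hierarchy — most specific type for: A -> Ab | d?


Left-linear: every RHS is a terminal or one nonterminal followed by a terminal
Classification: Type 3 (Regular)


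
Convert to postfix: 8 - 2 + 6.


Left to right (same or higher precedence on left)
Postfix: 8 2 - 6 +


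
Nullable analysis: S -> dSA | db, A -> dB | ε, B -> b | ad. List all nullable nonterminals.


A nonterminal is nullable iff some alternative derives ε (directly, or every symbol in it is nullable)
Nullable: {A}


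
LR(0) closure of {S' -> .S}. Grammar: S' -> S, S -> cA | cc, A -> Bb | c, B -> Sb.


Start: S' -> .S
For each item with dot before a nonterminal B, add B -> .γ for every B-production
Closure: [S' -> .S, S -> .cA, S -> .cc]


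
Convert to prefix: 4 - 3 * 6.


'*' binds tighter: tree is (- 4 (* 3 6))
Prefix: - 4 * 3 6


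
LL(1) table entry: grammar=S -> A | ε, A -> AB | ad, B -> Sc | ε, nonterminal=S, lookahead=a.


For [S, a]: 'a' ∈ FIRST(A)
Entry: S -> A


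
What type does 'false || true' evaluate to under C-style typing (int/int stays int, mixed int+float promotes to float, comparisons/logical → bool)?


Operand types: bool || bool
Rule: logical operators take bool operands and yield bool
Result type: bool


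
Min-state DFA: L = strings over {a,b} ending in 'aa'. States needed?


Track the longest suffix of input matching a prefix of 'aa': 3 classes (prefixes of length 0..2)
Minimal DFA: 3 states


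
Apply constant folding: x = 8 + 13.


8 + 13 = 21 at compile time
Optimized: x = 21


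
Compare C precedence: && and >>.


'>>' is shift (level 8); '&&' is logical AND (level 2)
Higher level binds tighter
'>>' has higher precedence than '&&'


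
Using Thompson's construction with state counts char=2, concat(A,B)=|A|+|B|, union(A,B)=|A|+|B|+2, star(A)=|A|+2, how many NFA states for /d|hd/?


Syntax tree has 3 char leaf(s), 1 union(s), 0 star(s)
chars contribute 3×2 = 6; each union adds +2; each star adds +2
Total: 6 + 2 + 0 = 8 states


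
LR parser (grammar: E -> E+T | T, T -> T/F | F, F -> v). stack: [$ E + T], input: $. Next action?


handle 'E+T' on top; lookahead ∈ FOLLOW(E) = {+, $}
Action: reduce (E -> E+T)


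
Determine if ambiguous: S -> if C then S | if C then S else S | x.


dangling else: 'if C then if C then x else x' parses two ways
Ambiguous


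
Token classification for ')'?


Pattern: delimiter/punctuation
Type: PUNCTUATION


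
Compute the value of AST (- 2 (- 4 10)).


Evaluate inner: (- 4 10) = -6
Evaluate root: (- 2 -6) = 8
Result: 8


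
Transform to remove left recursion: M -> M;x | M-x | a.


Left-recursive alternatives: M;x, M-x; non-recursive: a
Introduce M': M -> aM', M' -> ;xM' | -xM' | ε


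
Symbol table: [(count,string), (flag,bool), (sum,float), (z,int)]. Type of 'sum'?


Lookup 'sum' → type float


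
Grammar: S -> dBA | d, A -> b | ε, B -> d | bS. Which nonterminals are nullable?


A nonterminal is nullable iff some alternative derives ε (directly, or every symbol in it is nullable)
Nullable: {A}


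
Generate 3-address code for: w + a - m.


Break into single-operator statements:
t1 = w + a
t2 = t1 - m


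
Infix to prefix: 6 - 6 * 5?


'*' binds tighter: tree is (- 6 (* 6 5))
Prefix: - 6 * 6 5


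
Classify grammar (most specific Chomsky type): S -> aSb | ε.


Single nonterminal LHS, but a^n b^n is not regular
Classification: Type 2 (Context-Free)


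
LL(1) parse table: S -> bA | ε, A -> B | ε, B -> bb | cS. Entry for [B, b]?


For [B, b]: 'b' ∈ FIRST(bb)
Entry: B -> bb


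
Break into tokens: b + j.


Scan left to right, longest-match per lexeme
Tokens: ID(b), OP(+), ID(j)


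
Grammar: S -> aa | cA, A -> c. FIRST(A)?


Per alternative of A: FIRST(c) = {c}
FIRST(A) = {c}


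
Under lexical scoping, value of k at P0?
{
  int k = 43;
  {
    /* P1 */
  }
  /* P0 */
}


k declared in the same block as P0
k = 43


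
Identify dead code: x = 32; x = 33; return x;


first assignment to x is overwritten before any read
Dead: 'x = 32'


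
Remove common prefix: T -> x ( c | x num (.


Common prefix: 'x'
Factored: T -> x T', T' -> ( c | num (


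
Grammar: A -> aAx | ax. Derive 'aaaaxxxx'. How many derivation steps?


Derivation: A => aAx => aaAxx => aaaAxxx => aaaaxxxx
Steps: 4


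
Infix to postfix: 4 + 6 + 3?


Left to right (same or higher precedence on left)
Postfix: 4 6 + 3 +


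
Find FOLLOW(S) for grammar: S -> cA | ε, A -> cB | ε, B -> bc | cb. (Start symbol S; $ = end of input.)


$ ∈ FOLLOW(S). For each A -> αBβ: add FIRST(β)\{ε} to FOLLOW(B); if β nullable, add FOLLOW(A).
FOLLOW(S) = {$}


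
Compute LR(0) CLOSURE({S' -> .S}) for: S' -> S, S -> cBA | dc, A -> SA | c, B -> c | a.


Start: S' -> .S
For each item with dot before a nonterminal B, add B -> .γ for every B-production
Closure: [S' -> .S, S -> .cBA, S -> .dc]


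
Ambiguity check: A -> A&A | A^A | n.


'n&n^n' has two parse trees (no precedence encoded between & and ^)
Ambiguous


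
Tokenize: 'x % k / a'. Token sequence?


Scan left to right, longest-match per lexeme
Tokens: ID(x), OP(%), ID(k), OP(/), ID(a)


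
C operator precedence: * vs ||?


'*' is multiplicative (level 10); '||' is logical OR (level 1)
Higher level binds tighter
'*' has higher precedence than '||'


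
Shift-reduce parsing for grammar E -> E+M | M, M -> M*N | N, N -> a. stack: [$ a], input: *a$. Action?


'a' on top is the handle for N -> a
Action: reduce (N -> a)


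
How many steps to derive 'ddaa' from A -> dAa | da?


Derivation: A => dAa => ddaa
Steps: 2


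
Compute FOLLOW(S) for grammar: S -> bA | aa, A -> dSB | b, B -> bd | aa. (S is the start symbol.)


$ ∈ FOLLOW(S). For each A -> αBβ: add FIRST(β)\{ε} to FOLLOW(B); if β nullable, add FOLLOW(A).
FOLLOW(S) = {$, a, b}


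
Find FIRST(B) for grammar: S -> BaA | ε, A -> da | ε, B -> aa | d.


Per alternative of B: FIRST(aa) = {a}; FIRST(d) = {d}
FIRST(B) = {a, d}


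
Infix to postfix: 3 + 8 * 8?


* has higher precedence, evaluate 8*8 first
Postfix: 3 8 8 * +


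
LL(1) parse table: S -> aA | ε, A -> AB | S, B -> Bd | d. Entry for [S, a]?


For [S, a]: 'a' ∈ FIRST(aA)
Entry: S -> aA


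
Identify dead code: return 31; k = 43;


statement follows a return and is unreachable
Dead: 'k = 43'


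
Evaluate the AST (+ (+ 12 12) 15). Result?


Evaluate inner: (+ 12 12) = 24
Evaluate root: (+ 24 15) = 39
Result: 39


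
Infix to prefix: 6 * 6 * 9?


left-to-right (same/higher precedence on left): tree is (* (* 6 6) 9)
Prefix: * * 6 6 9


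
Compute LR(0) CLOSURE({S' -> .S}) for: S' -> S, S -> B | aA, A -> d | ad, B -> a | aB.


Start: S' -> .S
For each item with dot before a nonterminal B, add B -> .γ for every B-production
Closure: [S' -> .S, S -> .B, S -> .aA, B -> .a, B -> .aB]


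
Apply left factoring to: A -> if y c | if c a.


Common prefix: 'if'
Factored: A -> if A', A' -> y c | c a


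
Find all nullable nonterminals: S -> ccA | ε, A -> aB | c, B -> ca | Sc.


A nonterminal is nullable iff some alternative derives ε (directly, or every symbol in it is nullable)
Nullable: {S}


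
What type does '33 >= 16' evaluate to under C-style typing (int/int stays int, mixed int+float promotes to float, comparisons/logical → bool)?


Operand types: int >= int
Rule: comparison yields bool
Result type: bool
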